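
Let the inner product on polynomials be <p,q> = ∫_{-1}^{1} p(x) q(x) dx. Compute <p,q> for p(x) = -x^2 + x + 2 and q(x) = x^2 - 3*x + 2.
<p,q> = 28/5

Expand the product: p(x)·q(x) = -x^4 + 4*x^3 - 3*x^2 - 4*x + 4.
∫_{-1}^{1} of each monomial x^k gives [2/(k+1) if k even, 0 if k odd]. Integrating term-by-term (or equivalently evaluating the antiderivative F(x) = -x^5/5 + x^4 - x^3 - 2*x^2 + 4*x at the endpoints):
  F(1) − F(−1) = 9/5 − (-19/5) = 28/5.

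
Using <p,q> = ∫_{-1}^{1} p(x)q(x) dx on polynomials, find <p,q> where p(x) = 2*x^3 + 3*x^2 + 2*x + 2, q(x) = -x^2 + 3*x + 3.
<p,q> = 328/15

Expand the product: p(x)·q(x) = -2*x^5 + 3*x^4 + 13*x^3 + 13*x^2 + 12*x + 6.
∫_{-1}^{1} of each monomial x^k gives [2/(k+1) if k even, 0 if k odd]. Integrating term-by-term (or equivalently evaluating the antiderivative F(x) = -x^6/3 + 3*x^5/5 + 13*x^4/4 + 13*x^3/3 + 6*x^2 + 6*x at the endpoints):
  F(1) − F(−1) = 397/20 − (-121/60) = 328/15.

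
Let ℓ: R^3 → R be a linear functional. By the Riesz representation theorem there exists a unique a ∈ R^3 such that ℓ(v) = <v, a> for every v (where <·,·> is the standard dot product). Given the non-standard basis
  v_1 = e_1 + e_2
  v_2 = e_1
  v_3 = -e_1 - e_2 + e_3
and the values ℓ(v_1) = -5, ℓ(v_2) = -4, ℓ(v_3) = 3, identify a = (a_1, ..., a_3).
a = (-4, -1, -2)

Write a = (a_1, ..., a_3) in the standard basis. For each basis vector v_i, ℓ(v_i) = <v_i, a> is a linear equation in the a_j's. Collect the n equations into a matrix system V a = ℓ, where row i of V is v_i (expressed in the standard basis). Since V is invertible (lower-triangular with 1s on the diagonal, up to permutation), solve by back-substitution:
  V =
[[1, 1, 0],
 [1, 0, 0],
 [-1, -1, 1]]
  V a = (-5, -4, 3)
Solving gives a = (-4, -1, -2).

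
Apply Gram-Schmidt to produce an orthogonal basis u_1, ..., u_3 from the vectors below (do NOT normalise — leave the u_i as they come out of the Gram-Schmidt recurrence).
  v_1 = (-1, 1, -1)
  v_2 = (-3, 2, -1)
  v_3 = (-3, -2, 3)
Orthogonal basis:
  u_1 = (-1, 1, -1)
  u_2 = (-1, 0, 1)
  u_3 = (-2/3, -4/3, -2/3)

Apply the Gram-Schmidt recurrence
  u_1 = v_1
  u_i = v_i − Σ_{j<i} ((v_i · u_j) / (u_j · u_j)) · u_j.

Step by step this gives:
  u_1 = (-1, 1, -1)
  u_2 = (-1, 0, 1)
  u_3 = (-2/3, -4/3, -2/3)

Orthogonality check:
  u_2 · u_1 = 0 (should be 0)
  u_3 · u_1 = 0 (should be 0)
  u_3 · u_2 = 0 (should be 0)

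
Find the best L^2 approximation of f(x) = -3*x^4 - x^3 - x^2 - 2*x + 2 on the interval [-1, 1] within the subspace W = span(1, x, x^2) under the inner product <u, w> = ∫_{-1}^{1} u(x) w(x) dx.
g(x) = -25*x^2/7 - 13*x/5 + 79/35

The best approximation g ∈ W is the orthogonal projection of f onto W. Writing g = a_0 + a_1 x + a_2 x^2, the coefficients solve the normal equations G · a = b where
  G_{ij} = <φ_i, φ_j> and b_i = <f, φ_i>, with φ_0 = 1, φ_1 = x, φ_2 = x^2.
G =
  [2, 0, 2/3]
  [0, 2/3, 0]
  [2/3, 0, 2/5],
b = (32/15, -26/15, 8/105).
Solving gives a_0 = 79/35, a_1 = -13/5, a_2 = -25/7, so
  g(x) = -25*x^2/7 - 13*x/5 + 79/35.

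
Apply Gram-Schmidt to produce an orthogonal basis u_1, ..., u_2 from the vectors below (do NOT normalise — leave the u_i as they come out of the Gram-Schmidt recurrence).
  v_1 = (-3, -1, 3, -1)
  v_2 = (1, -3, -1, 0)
Orthogonal basis:
  u_1 = (-3, -1, 3, -1)
  u_2 = (11/20, -63/20, -11/20, -3/20)

Apply the Gram-Schmidt recurrence
  u_1 = v_1
  u_i = v_i − Σ_{j<i} ((v_i · u_j) / (u_j · u_j)) · u_j.

Step by step this gives:
  u_1 = (-3, -1, 3, -1)
  u_2 = (11/20, -63/20, -11/20, -3/20)

Orthogonality check:
  u_2 · u_1 = 0 (should be 0)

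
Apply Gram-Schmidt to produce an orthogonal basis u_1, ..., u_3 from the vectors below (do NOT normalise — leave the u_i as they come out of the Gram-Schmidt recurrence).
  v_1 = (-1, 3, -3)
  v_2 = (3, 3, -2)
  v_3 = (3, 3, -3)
Orthogonal basis:
  u_1 = (-1, 3, -3)
  u_2 = (69/19, 21/19, -2/19)
  u_3 = (18/137, -66/137, -72/137)

Apply the Gram-Schmidt recurrence
  u_1 = v_1
  u_i = v_i − Σ_{j<i} ((v_i · u_j) / (u_j · u_j)) · u_j.

Step by step this gives:
  u_1 = (-1, 3, -3)
  u_2 = (69/19, 21/19, -2/19)
  u_3 = (18/137, -66/137, -72/137)

Orthogonality check:
  u_2 · u_1 = 0 (should be 0)
  u_3 · u_1 = 0 (should be 0)
  u_3 · u_2 = 0 (should be 0)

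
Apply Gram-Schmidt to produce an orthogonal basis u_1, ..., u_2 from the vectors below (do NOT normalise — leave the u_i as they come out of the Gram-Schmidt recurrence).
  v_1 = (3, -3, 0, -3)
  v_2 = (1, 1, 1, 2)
Orthogonal basis:
  u_1 = (3, -3, 0, -3)
  u_2 = (5/3, 1/3, 1, 4/3)

Apply the Gram-Schmidt recurrence
  u_1 = v_1
  u_i = v_i − Σ_{j<i} ((v_i · u_j) / (u_j · u_j)) · u_j.

Step by step this gives:
  u_1 = (3, -3, 0, -3)
  u_2 = (5/3, 1/3, 1, 4/3)

Orthogonality check:
  u_2 · u_1 = 0 (should be 0)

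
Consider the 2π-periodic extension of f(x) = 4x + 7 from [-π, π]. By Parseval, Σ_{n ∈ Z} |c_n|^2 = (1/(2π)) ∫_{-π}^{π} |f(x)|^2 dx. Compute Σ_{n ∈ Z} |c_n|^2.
Σ |c_n|^2 = 16π^2/3 + 49

Expand and integrate term by term over [-π, π]:
  ∫ (4x)^2 dx = 16·(2π^3/3); ∫ 2·4·(7)·x dx = 0 (odd integrand); ∫ 7^2 dx = 49·2π.
So (1/(2π)) ∫_{-π}^{π} (4x + 7)^2 dx = 16π^2/3 + 49 = 16π^2/3 + 49.
Parseval ⇒ Σ |c_n|^2 = 16π^2/3 + 49.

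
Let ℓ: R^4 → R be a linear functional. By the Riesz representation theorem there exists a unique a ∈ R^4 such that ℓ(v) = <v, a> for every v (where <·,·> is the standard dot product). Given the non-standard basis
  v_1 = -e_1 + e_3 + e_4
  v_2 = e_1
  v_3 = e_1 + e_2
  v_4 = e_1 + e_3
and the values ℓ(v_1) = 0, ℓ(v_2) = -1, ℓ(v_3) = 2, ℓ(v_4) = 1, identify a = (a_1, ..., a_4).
a = (-1, 3, 2, -3)

Write a = (a_1, ..., a_4) in the standard basis. For each basis vector v_i, ℓ(v_i) = <v_i, a> is a linear equation in the a_j's. Collect the n equations into a matrix system V a = ℓ, where row i of V is v_i (expressed in the standard basis). Since V is invertible (lower-triangular with 1s on the diagonal, up to permutation), solve by back-substitution:
  V =
[[-1, 0, 1, 1],
 [1, 0, 0, 0],
 [1, 1, 0, 0],
 [1, 0, 1, 0]]
  V a = (0, -1, 2, 1)
Solving gives a = (-1, 3, 2, -3).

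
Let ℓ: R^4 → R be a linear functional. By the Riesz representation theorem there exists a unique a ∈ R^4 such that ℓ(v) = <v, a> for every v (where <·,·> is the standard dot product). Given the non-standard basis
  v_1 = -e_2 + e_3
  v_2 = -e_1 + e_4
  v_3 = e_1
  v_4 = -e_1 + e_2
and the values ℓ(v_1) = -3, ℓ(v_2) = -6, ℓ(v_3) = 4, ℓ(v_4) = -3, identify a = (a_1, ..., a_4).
a = (4, 1, -2, -2)

Write a = (a_1, ..., a_4) in the standard basis. For each basis vector v_i, ℓ(v_i) = <v_i, a> is a linear equation in the a_j's. Collect the n equations into a matrix system V a = ℓ, where row i of V is v_i (expressed in the standard basis). Since V is invertible (lower-triangular with 1s on the diagonal, up to permutation), solve by back-substitution:
  V =
[[0, -1, 1, 0],
 [-1, 0, 0, 1],
 [1, 0, 0, 0],
 [-1, 1, 0, 0]]
  V a = (-3, -6, 4, -3)
Solving gives a = (4, 1, -2, -2).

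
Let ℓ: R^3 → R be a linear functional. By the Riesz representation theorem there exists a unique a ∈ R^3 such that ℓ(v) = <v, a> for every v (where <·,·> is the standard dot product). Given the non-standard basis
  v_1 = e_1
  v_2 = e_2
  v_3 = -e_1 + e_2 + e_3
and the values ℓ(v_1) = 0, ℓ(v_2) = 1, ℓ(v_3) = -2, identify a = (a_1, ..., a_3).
a = (0, 1, -3)

Write a = (a_1, ..., a_3) in the standard basis. For each basis vector v_i, ℓ(v_i) = <v_i, a> is a linear equation in the a_j's. Collect the n equations into a matrix system V a = ℓ, where row i of V is v_i (expressed in the standard basis). Since V is invertible (lower-triangular with 1s on the diagonal, up to permutation), solve by back-substitution:
  V =
[[1, 0, 0],
 [0, 1, 0],
 [-1, 1, 1]]
  V a = (0, 1, -2)
Solving gives a = (0, 1, -3).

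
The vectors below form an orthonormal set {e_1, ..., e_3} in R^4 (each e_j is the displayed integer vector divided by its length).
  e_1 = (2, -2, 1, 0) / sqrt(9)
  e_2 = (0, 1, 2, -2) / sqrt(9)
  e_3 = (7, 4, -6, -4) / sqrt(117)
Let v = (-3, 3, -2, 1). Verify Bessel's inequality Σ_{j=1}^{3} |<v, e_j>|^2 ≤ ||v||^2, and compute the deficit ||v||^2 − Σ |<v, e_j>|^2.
Σ |<v, e_j>|^2 = 2666/117; ||v||^2 = 23; deficit = 25/117

Write each e_j = u_j / sqrt(<u_j, u_j>) where u_j is the displayed integer vector. Then <v, e_j> = <v, u_j> / sqrt(<u_j, u_j>), so |<v, e_j>|^2 = <v, u_j>^2 / <u_j, u_j>.
Coefficients: <v, e_1> = -14/sqrt(9), <v, e_2> = -3/sqrt(9), <v, e_3> = -1/sqrt(117).
Square and sum: Σ |<v, e_j>|^2 = 2666/117.
Compute ||v||^2 = v·v = 23.
Deficit = 23 − 2666/117 = 25/117 ≥ 0, confirming Bessel's inequality. (The deficit equals ||v − Σ <v,e_j> e_j||^2, the squared distance from v to span{e_j}.)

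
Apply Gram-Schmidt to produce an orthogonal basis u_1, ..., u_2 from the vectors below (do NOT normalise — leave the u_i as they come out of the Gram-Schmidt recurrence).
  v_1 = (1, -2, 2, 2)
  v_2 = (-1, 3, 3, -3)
Orthogonal basis:
  u_1 = (1, -2, 2, 2)
  u_2 = (-6/13, 25/13, 53/13, -25/13)

Apply the Gram-Schmidt recurrence
  u_1 = v_1
  u_i = v_i − Σ_{j<i} ((v_i · u_j) / (u_j · u_j)) · u_j.

Step by step this gives:
  u_1 = (1, -2, 2, 2)
  u_2 = (-6/13, 25/13, 53/13, -25/13)

Orthogonality check:
  u_2 · u_1 = 0 (should be 0)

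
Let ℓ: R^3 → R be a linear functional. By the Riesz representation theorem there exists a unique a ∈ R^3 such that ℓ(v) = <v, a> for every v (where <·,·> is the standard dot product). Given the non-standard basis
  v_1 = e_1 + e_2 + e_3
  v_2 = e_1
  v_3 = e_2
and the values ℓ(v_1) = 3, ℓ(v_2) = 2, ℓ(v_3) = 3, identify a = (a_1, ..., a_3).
a = (2, 3, -2)

Write a = (a_1, ..., a_3) in the standard basis. For each basis vector v_i, ℓ(v_i) = <v_i, a> is a linear equation in the a_j's. Collect the n equations into a matrix system V a = ℓ, where row i of V is v_i (expressed in the standard basis). Since V is invertible (lower-triangular with 1s on the diagonal, up to permutation), solve by back-substitution:
  V =
[[1, 1, 1],
 [1, 0, 0],
 [0, 1, 0]]
  V a = (3, 2, 3)
Solving gives a = (2, 3, -2).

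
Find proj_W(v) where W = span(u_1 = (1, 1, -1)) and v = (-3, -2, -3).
proj_W(v) = (-2/3, -2/3, 2/3)

Set up U = [u_1 | ... | u_1] ∈ R^(3×1). The projector onto W = col(U) is P = U (U^T U)^(-1) U^T.
Compute U^T U =
  [3],
and U^T v = (-2).
Solve U^T U · c = U^T v for the coefficients: c = (-2/3). The projection is proj_W(v) = U c.
Check: (v - proj_W(v)) · u_1 = 0  (should be 0).
Result: proj_W(v) = (-2/3, -2/3, 2/3).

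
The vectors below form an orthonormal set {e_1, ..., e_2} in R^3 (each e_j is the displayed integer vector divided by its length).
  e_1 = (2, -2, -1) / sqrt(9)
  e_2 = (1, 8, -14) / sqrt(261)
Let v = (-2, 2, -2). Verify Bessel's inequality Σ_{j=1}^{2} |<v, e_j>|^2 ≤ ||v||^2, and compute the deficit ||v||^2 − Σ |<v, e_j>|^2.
Σ |<v, e_j>|^2 = 312/29; ||v||^2 = 12; deficit = 36/29

Write each e_j = u_j / sqrt(<u_j, u_j>) where u_j is the displayed integer vector. Then <v, e_j> = <v, u_j> / sqrt(<u_j, u_j>), so |<v, e_j>|^2 = <v, u_j>^2 / <u_j, u_j>.
Coefficients: <v, e_1> = -6/sqrt(9), <v, e_2> = 42/sqrt(261).
Square and sum: Σ |<v, e_j>|^2 = 312/29.
Compute ||v||^2 = v·v = 12.
Deficit = 12 − 312/29 = 36/29 ≥ 0, confirming Bessel's inequality. (The deficit equals ||v − Σ <v,e_j> e_j||^2, the squared distance from v to span{e_j}.)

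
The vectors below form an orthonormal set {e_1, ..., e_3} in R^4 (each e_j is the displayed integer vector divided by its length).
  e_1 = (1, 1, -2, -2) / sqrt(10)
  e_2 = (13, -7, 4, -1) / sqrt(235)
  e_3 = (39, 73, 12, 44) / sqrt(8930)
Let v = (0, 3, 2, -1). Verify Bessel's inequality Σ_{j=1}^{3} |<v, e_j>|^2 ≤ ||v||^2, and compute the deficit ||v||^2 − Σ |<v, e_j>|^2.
Σ |<v, e_j>|^2 = 489/95; ||v||^2 = 14; deficit = 841/95

Write each e_j = u_j / sqrt(<u_j, u_j>) where u_j is the displayed integer vector. Then <v, e_j> = <v, u_j> / sqrt(<u_j, u_j>), so |<v, e_j>|^2 = <v, u_j>^2 / <u_j, u_j>.
Coefficients: <v, e_1> = 1/sqrt(10), <v, e_2> = -12/sqrt(235), <v, e_3> = 199/sqrt(8930).
Square and sum: Σ |<v, e_j>|^2 = 489/95.
Compute ||v||^2 = v·v = 14.
Deficit = 14 − 489/95 = 841/95 ≥ 0, confirming Bessel's inequality. (The deficit equals ||v − Σ <v,e_j> e_j||^2, the squared distance from v to span{e_j}.)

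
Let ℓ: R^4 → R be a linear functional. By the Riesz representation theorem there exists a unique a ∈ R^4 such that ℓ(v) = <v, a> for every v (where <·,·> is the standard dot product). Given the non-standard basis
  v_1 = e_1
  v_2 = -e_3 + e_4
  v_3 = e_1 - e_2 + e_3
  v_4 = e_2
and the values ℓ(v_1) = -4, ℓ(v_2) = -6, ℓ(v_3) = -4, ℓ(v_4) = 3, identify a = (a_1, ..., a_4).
a = (-4, 3, 3, -3)

Write a = (a_1, ..., a_4) in the standard basis. For each basis vector v_i, ℓ(v_i) = <v_i, a> is a linear equation in the a_j's. Collect the n equations into a matrix system V a = ℓ, where row i of V is v_i (expressed in the standard basis). Since V is invertible (lower-triangular with 1s on the diagonal, up to permutation), solve by back-substitution:
  V =
[[1, 0, 0, 0],
 [0, 0, -1, 1],
 [1, -1, 1, 0],
 [0, 1, 0, 0]]
  V a = (-4, -6, -4, 3)
Solving gives a = (-4, 3, 3, -3).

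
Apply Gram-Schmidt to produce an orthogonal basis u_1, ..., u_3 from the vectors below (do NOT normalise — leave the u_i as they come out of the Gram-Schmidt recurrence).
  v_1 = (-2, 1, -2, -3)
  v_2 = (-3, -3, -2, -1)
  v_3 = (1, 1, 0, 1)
Orthogonal basis:
  u_1 = (-2, 1, -2, -3)
  u_2 = (-17/9, -32/9, -8/9, 2/3)
  u_3 = (6/157, 39/157, -108/157, 81/157)

Apply the Gram-Schmidt recurrence
  u_1 = v_1
  u_i = v_i − Σ_{j<i} ((v_i · u_j) / (u_j · u_j)) · u_j.

Step by step this gives:
  u_1 = (-2, 1, -2, -3)
  u_2 = (-17/9, -32/9, -8/9, 2/3)
  u_3 = (6/157, 39/157, -108/157, 81/157)

Orthogonality check:
  u_2 · u_1 = 0 (should be 0)
  u_3 · u_1 = 0 (should be 0)
  u_3 · u_2 = 0 (should be 0)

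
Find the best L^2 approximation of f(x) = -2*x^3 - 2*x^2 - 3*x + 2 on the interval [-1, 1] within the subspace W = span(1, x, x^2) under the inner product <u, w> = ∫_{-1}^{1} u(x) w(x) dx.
g(x) = -2*x^2 - 21*x/5 + 2

The best approximation g ∈ W is the orthogonal projection of f onto W. Writing g = a_0 + a_1 x + a_2 x^2, the coefficients solve the normal equations G · a = b where
  G_{ij} = <φ_i, φ_j> and b_i = <f, φ_i>, with φ_0 = 1, φ_1 = x, φ_2 = x^2.
G =
  [2, 0, 2/3]
  [0, 2/3, 0]
  [2/3, 0, 2/5],
b = (8/3, -14/5, 8/15).
Solving gives a_0 = 2, a_1 = -21/5, a_2 = -2, so
  g(x) = -2*x^2 - 21*x/5 + 2.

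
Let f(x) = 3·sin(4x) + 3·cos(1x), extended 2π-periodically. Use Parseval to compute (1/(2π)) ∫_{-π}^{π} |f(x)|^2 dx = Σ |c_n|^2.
Σ |c_n|^2 = 9

Expand |f|^2 and use orthogonality of {sin(nx), cos(mx)} on [-π, π]:
  ∫_{-π}^{π} sin(nx)^2 dx = π, ∫ cos(mx)^2 dx = π, and cross terms integrate to 0.
So ∫_{-π}^{π} f(x)^2 dx = 3^2 · π + 3^2 · π = (9 + 9)π.
Divide by 2π: (9 + 9)/2 = 9.
By Parseval, this equals Σ |c_n|^2.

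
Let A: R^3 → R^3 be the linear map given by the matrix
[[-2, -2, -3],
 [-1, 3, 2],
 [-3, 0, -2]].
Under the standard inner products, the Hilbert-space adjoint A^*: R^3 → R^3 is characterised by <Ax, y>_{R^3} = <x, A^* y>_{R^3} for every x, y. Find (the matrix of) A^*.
A^* = A^T =
[[-2, -1, -3],
 [-2, 3, 0],
 [-3, 2, -2]]

For real matrices with standard dot products, the defining identity <Ax, y> = <x, A^* y> gives (Ax)^T y = x^T (A^*) y, i.e. x^T A^T y = x^T (A^*) y. Since this holds for all x, y, we must have A^* = A^T. Therefore
A^* =
[[-2, -1, -3],
 [-2, 3, 0],
 [-3, 2, -2]].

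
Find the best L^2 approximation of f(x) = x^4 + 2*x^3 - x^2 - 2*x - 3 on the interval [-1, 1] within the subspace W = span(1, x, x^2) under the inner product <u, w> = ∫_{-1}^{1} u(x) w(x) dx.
g(x) = -x^2/7 - 4*x/5 - 108/35

The best approximation g ∈ W is the orthogonal projection of f onto W. Writing g = a_0 + a_1 x + a_2 x^2, the coefficients solve the normal equations G · a = b where
  G_{ij} = <φ_i, φ_j> and b_i = <f, φ_i>, with φ_0 = 1, φ_1 = x, φ_2 = x^2.
G =
  [2, 0, 2/3]
  [0, 2/3, 0]
  [2/3, 0, 2/5],
b = (-94/15, -8/15, -74/35).
Solving gives a_0 = -108/35, a_1 = -4/5, a_2 = -1/7, so
  g(x) = -x^2/7 - 4*x/5 - 108/35.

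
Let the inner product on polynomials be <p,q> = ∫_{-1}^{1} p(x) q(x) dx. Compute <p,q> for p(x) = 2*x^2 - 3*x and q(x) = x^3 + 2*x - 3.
<p,q> = -46/5

Expand the product: p(x)·q(x) = 2*x^5 - 3*x^4 + 4*x^3 - 12*x^2 + 9*x.
∫_{-1}^{1} of each monomial x^k gives [2/(k+1) if k even, 0 if k odd]. Integrating term-by-term (or equivalently evaluating the antiderivative F(x) = x^6/3 - 3*x^5/5 + x^4 - 4*x^3 + 9*x^2/2 at the endpoints):
  F(1) − F(−1) = 37/30 − (313/30) = -46/5.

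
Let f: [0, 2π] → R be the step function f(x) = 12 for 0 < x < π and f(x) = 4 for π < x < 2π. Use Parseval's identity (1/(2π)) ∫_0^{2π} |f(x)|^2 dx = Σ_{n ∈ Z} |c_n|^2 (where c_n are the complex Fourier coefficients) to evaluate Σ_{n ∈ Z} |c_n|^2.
Σ |c_n|^2 = 80

Parseval equates the L^2 energy of f (normalised by 1/(2π)) with the ℓ^2 sum of its Fourier coefficients: (1/(2π)) ∫_0^{2π} |f|^2 = Σ |c_n|^2.
Compute the left side: (1/(2π)) [∫_0^π 12^2 dx + ∫_π^{2π} 4^2 dx] = (1/(2π)) · (144π + 16π) = (144 + 16)/2 = 80.
So Σ_{n ∈ Z} |c_n|^2 = 80.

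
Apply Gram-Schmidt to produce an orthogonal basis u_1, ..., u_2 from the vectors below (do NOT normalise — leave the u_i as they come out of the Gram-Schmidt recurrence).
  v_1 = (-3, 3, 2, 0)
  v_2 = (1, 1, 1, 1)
Orthogonal basis:
  u_1 = (-3, 3, 2, 0)
  u_2 = (14/11, 8/11, 9/11, 1)

Apply the Gram-Schmidt recurrence
  u_1 = v_1
  u_i = v_i − Σ_{j<i} ((v_i · u_j) / (u_j · u_j)) · u_j.

Step by step this gives:
  u_1 = (-3, 3, 2, 0)
  u_2 = (14/11, 8/11, 9/11, 1)

Orthogonality check:
  u_2 · u_1 = 0 (should be 0)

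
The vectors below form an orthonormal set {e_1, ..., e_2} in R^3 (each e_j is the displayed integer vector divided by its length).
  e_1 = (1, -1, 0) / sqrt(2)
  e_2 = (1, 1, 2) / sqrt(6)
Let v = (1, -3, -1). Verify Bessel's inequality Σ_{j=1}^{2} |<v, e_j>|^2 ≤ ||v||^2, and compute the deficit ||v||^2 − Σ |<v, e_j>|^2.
Σ |<v, e_j>|^2 = 32/3; ||v||^2 = 11; deficit = 1/3

Write each e_j = u_j / sqrt(<u_j, u_j>) where u_j is the displayed integer vector. Then <v, e_j> = <v, u_j> / sqrt(<u_j, u_j>), so |<v, e_j>|^2 = <v, u_j>^2 / <u_j, u_j>.
Coefficients: <v, e_1> = 4/sqrt(2), <v, e_2> = -4/sqrt(6).
Square and sum: Σ |<v, e_j>|^2 = 32/3.
Compute ||v||^2 = v·v = 11.
Deficit = 11 − 32/3 = 1/3 ≥ 0, confirming Bessel's inequality. (The deficit equals ||v − Σ <v,e_j> e_j||^2, the squared distance from v to span{e_j}.)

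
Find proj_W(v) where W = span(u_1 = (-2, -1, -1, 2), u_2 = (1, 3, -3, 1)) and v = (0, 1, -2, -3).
proj_W(v) = (13/10, 7/5, -2/5, -7/10)

Set up U = [u_1 | ... | u_2] ∈ R^(4×2). The projector onto W = col(U) is P = U (U^T U)^(-1) U^T.
Compute U^T U =
  [10, 0]
  [0, 20],
and U^T v = (-5, 6).
Solve U^T U · c = U^T v for the coefficients: c = (-1/2, 3/10). The projection is proj_W(v) = U c.
Check: (v - proj_W(v)) · u_1 = 0  (should be 0).
Check: (v - proj_W(v)) · u_2 = 0  (should be 0).
Result: proj_W(v) = (13/10, 7/5, -2/5, -7/10).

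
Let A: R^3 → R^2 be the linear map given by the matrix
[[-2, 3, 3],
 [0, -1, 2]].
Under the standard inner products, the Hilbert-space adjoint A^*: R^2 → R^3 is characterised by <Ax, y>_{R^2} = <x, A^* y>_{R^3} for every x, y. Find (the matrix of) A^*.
A^* = A^T =
[[-2, 0],
 [3, -1],
 [3, 2]]

For real matrices with standard dot products, the defining identity <Ax, y> = <x, A^* y> gives (Ax)^T y = x^T (A^*) y, i.e. x^T A^T y = x^T (A^*) y. Since this holds for all x, y, we must have A^* = A^T. Therefore
A^* =
[[-2, 0],
 [3, -1],
 [3, 2]].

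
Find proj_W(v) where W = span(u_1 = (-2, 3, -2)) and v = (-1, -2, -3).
proj_W(v) = (-4/17, 6/17, -4/17)

Set up U = [u_1 | ... | u_1] ∈ R^(3×1). The projector onto W = col(U) is P = U (U^T U)^(-1) U^T.
Compute U^T U =
  [17],
and U^T v = (2).
Solve U^T U · c = U^T v for the coefficients: c = (2/17). The projection is proj_W(v) = U c.
Check: (v - proj_W(v)) · u_1 = 0  (should be 0).
Result: proj_W(v) = (-4/17, 6/17, -4/17).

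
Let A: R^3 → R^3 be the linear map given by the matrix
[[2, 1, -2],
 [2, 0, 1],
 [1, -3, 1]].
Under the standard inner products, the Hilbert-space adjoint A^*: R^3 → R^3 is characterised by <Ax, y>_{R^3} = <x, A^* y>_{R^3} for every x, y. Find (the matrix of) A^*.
A^* = A^T =
[[2, 2, 1],
 [1, 0, -3],
 [-2, 1, 1]]

For real matrices with standard dot products, the defining identity <Ax, y> = <x, A^* y> gives (Ax)^T y = x^T (A^*) y, i.e. x^T A^T y = x^T (A^*) y. Since this holds for all x, y, we must have A^* = A^T. Therefore
A^* =
[[2, 2, 1],
 [1, 0, -3],
 [-2, 1, 1]].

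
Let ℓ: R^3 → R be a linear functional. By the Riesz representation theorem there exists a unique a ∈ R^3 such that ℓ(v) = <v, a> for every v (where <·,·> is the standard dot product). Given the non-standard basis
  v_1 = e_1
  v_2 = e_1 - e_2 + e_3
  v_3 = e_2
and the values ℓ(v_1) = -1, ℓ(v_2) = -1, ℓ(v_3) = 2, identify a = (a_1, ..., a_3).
a = (-1, 2, 2)

Write a = (a_1, ..., a_3) in the standard basis. For each basis vector v_i, ℓ(v_i) = <v_i, a> is a linear equation in the a_j's. Collect the n equations into a matrix system V a = ℓ, where row i of V is v_i (expressed in the standard basis). Since V is invertible (lower-triangular with 1s on the diagonal, up to permutation), solve by back-substitution:
  V =
[[1, 0, 0],
 [1, -1, 1],
 [0, 1, 0]]
  V a = (-1, -1, 2)
Solving gives a = (-1, 2, 2).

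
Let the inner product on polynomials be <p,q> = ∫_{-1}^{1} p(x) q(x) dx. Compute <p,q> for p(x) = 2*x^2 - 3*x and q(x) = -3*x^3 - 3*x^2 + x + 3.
<p,q> = 16/5

Expand the product: p(x)·q(x) = -6*x^5 + 3*x^4 + 11*x^3 + 3*x^2 - 9*x.
∫_{-1}^{1} of each monomial x^k gives [2/(k+1) if k even, 0 if k odd]. Integrating term-by-term (or equivalently evaluating the antiderivative F(x) = -x^6 + 3*x^5/5 + 11*x^4/4 + x^3 - 9*x^2/2 at the endpoints):
  F(1) − F(−1) = -23/20 − (-87/20) = 16/5.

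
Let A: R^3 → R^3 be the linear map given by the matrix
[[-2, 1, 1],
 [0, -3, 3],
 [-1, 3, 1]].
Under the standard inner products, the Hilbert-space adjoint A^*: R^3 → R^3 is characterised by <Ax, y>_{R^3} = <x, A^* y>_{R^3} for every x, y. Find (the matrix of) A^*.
A^* = A^T =
[[-2, 0, -1],
 [1, -3, 3],
 [1, 3, 1]]

For real matrices with standard dot products, the defining identity <Ax, y> = <x, A^* y> gives (Ax)^T y = x^T (A^*) y, i.e. x^T A^T y = x^T (A^*) y. Since this holds for all x, y, we must have A^* = A^T. Therefore
A^* =
[[-2, 0, -1],
 [1, -3, 3],
 [1, 3, 1]].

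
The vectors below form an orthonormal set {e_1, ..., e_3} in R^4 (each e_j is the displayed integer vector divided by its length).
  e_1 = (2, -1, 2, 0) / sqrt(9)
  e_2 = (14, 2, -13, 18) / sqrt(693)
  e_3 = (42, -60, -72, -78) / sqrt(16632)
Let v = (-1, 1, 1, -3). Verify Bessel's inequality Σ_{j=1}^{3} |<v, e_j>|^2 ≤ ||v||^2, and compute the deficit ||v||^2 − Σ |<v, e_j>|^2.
Σ |<v, e_j>|^2 = 28/3; ||v||^2 = 12; deficit = 8/3

Write each e_j = u_j / sqrt(<u_j, u_j>) where u_j is the displayed integer vector. Then <v, e_j> = <v, u_j> / sqrt(<u_j, u_j>), so |<v, e_j>|^2 = <v, u_j>^2 / <u_j, u_j>.
Coefficients: <v, e_1> = -1/sqrt(9), <v, e_2> = -79/sqrt(693), <v, e_3> = 60/sqrt(16632).
Square and sum: Σ |<v, e_j>|^2 = 28/3.
Compute ||v||^2 = v·v = 12.
Deficit = 12 − 28/3 = 8/3 ≥ 0, confirming Bessel's inequality. (The deficit equals ||v − Σ <v,e_j> e_j||^2, the squared distance from v to span{e_j}.)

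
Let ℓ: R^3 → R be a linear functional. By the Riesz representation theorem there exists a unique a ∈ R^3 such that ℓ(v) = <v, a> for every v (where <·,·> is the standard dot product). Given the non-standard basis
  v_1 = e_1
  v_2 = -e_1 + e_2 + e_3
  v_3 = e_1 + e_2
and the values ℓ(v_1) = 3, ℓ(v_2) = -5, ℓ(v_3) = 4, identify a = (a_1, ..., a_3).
a = (3, 1, -3)

Write a = (a_1, ..., a_3) in the standard basis. For each basis vector v_i, ℓ(v_i) = <v_i, a> is a linear equation in the a_j's. Collect the n equations into a matrix system V a = ℓ, where row i of V is v_i (expressed in the standard basis). Since V is invertible (lower-triangular with 1s on the diagonal, up to permutation), solve by back-substitution:
  V =
[[1, 0, 0],
 [-1, 1, 1],
 [1, 1, 0]]
  V a = (3, -5, 4)
Solving gives a = (3, 1, -3).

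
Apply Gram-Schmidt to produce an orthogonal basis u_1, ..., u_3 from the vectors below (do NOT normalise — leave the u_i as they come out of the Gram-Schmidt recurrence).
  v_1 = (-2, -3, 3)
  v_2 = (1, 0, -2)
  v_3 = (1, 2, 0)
Orthogonal basis:
  u_1 = (-2, -3, 3)
  u_2 = (3/11, -12/11, -10/11)
  u_3 = (12/23, -2/23, 6/23)

Apply the Gram-Schmidt recurrence
  u_1 = v_1
  u_i = v_i − Σ_{j<i} ((v_i · u_j) / (u_j · u_j)) · u_j.

Step by step this gives:
  u_1 = (-2, -3, 3)
  u_2 = (3/11, -12/11, -10/11)
  u_3 = (12/23, -2/23, 6/23)

Orthogonality check:
  u_2 · u_1 = 0 (should be 0)
  u_3 · u_1 = 0 (should be 0)
  u_3 · u_2 = 0 (should be 0)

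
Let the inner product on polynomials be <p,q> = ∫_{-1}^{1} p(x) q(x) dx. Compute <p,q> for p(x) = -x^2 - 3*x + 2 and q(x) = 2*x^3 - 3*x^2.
<p,q> = -26/5

Expand the product: p(x)·q(x) = -2*x^5 - 3*x^4 + 13*x^3 - 6*x^2.
∫_{-1}^{1} of each monomial x^k gives [2/(k+1) if k even, 0 if k odd]. Integrating term-by-term (or equivalently evaluating the antiderivative F(x) = -x^6/3 - 3*x^5/5 + 13*x^4/4 - 2*x^3 at the endpoints):
  F(1) − F(−1) = 19/60 − (331/60) = -26/5.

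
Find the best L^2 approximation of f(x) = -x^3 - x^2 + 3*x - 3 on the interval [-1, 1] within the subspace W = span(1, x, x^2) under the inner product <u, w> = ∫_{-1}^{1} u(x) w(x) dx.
g(x) = -x^2 + 12*x/5 - 3

The best approximation g ∈ W is the orthogonal projection of f onto W. Writing g = a_0 + a_1 x + a_2 x^2, the coefficients solve the normal equations G · a = b where
  G_{ij} = <φ_i, φ_j> and b_i = <f, φ_i>, with φ_0 = 1, φ_1 = x, φ_2 = x^2.
G =
  [2, 0, 2/3]
  [0, 2/3, 0]
  [2/3, 0, 2/5],
b = (-20/3, 8/5, -12/5).
Solving gives a_0 = -3, a_1 = 12/5, a_2 = -1, so
  g(x) = -x^2 + 12*x/5 - 3.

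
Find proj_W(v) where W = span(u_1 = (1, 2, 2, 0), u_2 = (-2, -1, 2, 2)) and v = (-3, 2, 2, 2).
proj_W(v) = (-151/117, 22/117, 346/117, 24/13)

Set up U = [u_1 | ... | u_2] ∈ R^(4×2). The projector onto W = col(U) is P = U (U^T U)^(-1) U^T.
Compute U^T U =
  [9, 0]
  [0, 13],
and U^T v = (5, 12).
Solve U^T U · c = U^T v for the coefficients: c = (5/9, 12/13). The projection is proj_W(v) = U c.
Check: (v - proj_W(v)) · u_1 = 0  (should be 0).
Check: (v - proj_W(v)) · u_2 = 0  (should be 0).
Result: proj_W(v) = (-151/117, 22/117, 346/117, 24/13).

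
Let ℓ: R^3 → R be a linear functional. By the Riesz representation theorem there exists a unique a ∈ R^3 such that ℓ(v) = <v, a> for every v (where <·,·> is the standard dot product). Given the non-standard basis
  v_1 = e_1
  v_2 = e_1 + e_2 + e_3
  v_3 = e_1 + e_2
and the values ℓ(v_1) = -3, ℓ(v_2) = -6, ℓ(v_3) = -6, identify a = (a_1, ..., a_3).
a = (-3, -3, 0)

Write a = (a_1, ..., a_3) in the standard basis. For each basis vector v_i, ℓ(v_i) = <v_i, a> is a linear equation in the a_j's. Collect the n equations into a matrix system V a = ℓ, where row i of V is v_i (expressed in the standard basis). Since V is invertible (lower-triangular with 1s on the diagonal, up to permutation), solve by back-substitution:
  V =
[[1, 0, 0],
 [1, 1, 1],
 [1, 1, 0]]
  V a = (-3, -6, -6)
Solving gives a = (-3, -3, 0).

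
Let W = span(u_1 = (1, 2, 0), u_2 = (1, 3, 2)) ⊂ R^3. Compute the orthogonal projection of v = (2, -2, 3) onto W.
proj_W(v) = (-6/7, -4/7, 16/7)

Set up U = [u_1 | ... | u_2] ∈ R^(3×2). The projector onto W = col(U) is P = U (U^T U)^(-1) U^T.
Compute U^T U =
  [5, 7]
  [7, 14],
and U^T v = (-2, 2).
Solve U^T U · c = U^T v for the coefficients: c = (-2, 8/7). The projection is proj_W(v) = U c.
Check: (v - proj_W(v)) · u_1 = 0  (should be 0).
Check: (v - proj_W(v)) · u_2 = 0  (should be 0).
Result: proj_W(v) = (-6/7, -4/7, 16/7).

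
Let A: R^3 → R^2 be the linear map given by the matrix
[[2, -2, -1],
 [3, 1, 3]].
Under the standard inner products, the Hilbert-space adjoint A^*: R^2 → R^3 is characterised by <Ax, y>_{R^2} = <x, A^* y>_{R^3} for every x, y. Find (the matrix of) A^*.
A^* = A^T =
[[2, 3],
 [-2, 1],
 [-1, 3]]

For real matrices with standard dot products, the defining identity <Ax, y> = <x, A^* y> gives (Ax)^T y = x^T (A^*) y, i.e. x^T A^T y = x^T (A^*) y. Since this holds for all x, y, we must have A^* = A^T. Therefore
A^* =
[[2, 3],
 [-2, 1],
 [-1, 3]].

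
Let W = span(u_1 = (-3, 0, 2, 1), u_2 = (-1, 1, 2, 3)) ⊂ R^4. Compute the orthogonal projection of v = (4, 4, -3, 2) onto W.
proj_W(v) = (56/11, 16/11, -16/11, 24/11)

Set up U = [u_1 | ... | u_2] ∈ R^(4×2). The projector onto W = col(U) is P = U (U^T U)^(-1) U^T.
Compute U^T U =
  [14, 10]
  [10, 15],
and U^T v = (-16, 0).
Solve U^T U · c = U^T v for the coefficients: c = (-24/11, 16/11). The projection is proj_W(v) = U c.
Check: (v - proj_W(v)) · u_1 = 0  (should be 0).
Check: (v - proj_W(v)) · u_2 = 0  (should be 0).
Result: proj_W(v) = (56/11, 16/11, -16/11, 24/11).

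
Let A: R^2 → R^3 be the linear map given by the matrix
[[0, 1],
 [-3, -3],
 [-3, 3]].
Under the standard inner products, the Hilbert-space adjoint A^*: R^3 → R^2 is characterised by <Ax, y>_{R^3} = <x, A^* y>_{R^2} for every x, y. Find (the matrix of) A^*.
A^* = A^T =
[[0, -3, -3],
 [1, -3, 3]]

For real matrices with standard dot products, the defining identity <Ax, y> = <x, A^* y> gives (Ax)^T y = x^T (A^*) y, i.e. x^T A^T y = x^T (A^*) y. Since this holds for all x, y, we must have A^* = A^T. Therefore
A^* =
[[0, -3, -3],
 [1, -3, 3]].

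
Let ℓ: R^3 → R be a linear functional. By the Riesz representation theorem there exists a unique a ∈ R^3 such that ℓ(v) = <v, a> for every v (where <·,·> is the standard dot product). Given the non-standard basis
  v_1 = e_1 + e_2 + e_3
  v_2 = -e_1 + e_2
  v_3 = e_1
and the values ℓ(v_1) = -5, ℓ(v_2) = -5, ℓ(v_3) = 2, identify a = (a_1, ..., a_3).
a = (2, -3, -4)

Write a = (a_1, ..., a_3) in the standard basis. For each basis vector v_i, ℓ(v_i) = <v_i, a> is a linear equation in the a_j's. Collect the n equations into a matrix system V a = ℓ, where row i of V is v_i (expressed in the standard basis). Since V is invertible (lower-triangular with 1s on the diagonal, up to permutation), solve by back-substitution:
  V =
[[1, 1, 1],
 [-1, 1, 0],
 [1, 0, 0]]
  V a = (-5, -5, 2)
Solving gives a = (2, -3, -4).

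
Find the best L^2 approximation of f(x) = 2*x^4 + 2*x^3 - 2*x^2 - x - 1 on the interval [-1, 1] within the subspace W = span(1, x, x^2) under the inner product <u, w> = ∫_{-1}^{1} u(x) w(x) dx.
g(x) = -2*x^2/7 + x/5 - 41/35

The best approximation g ∈ W is the orthogonal projection of f onto W. Writing g = a_0 + a_1 x + a_2 x^2, the coefficients solve the normal equations G · a = b where
  G_{ij} = <φ_i, φ_j> and b_i = <f, φ_i>, with φ_0 = 1, φ_1 = x, φ_2 = x^2.
G =
  [2, 0, 2/3]
  [0, 2/3, 0]
  [2/3, 0, 2/5],
b = (-38/15, 2/15, -94/105).
Solving gives a_0 = -41/35, a_1 = 1/5, a_2 = -2/7, so
  g(x) = -2*x^2/7 + x/5 - 41/35.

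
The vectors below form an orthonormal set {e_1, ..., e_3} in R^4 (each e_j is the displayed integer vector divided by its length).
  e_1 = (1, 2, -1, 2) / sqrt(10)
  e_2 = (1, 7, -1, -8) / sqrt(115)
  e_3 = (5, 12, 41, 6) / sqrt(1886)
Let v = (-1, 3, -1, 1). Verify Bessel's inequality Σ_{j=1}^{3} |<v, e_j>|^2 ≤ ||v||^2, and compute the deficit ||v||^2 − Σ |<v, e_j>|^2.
Σ |<v, e_j>|^2 = 323/41; ||v||^2 = 12; deficit = 169/41

Write each e_j = u_j / sqrt(<u_j, u_j>) where u_j is the displayed integer vector. Then <v, e_j> = <v, u_j> / sqrt(<u_j, u_j>), so |<v, e_j>|^2 = <v, u_j>^2 / <u_j, u_j>.
Coefficients: <v, e_1> = 8/sqrt(10), <v, e_2> = 13/sqrt(115), <v, e_3> = -4/sqrt(1886).
Square and sum: Σ |<v, e_j>|^2 = 323/41.
Compute ||v||^2 = v·v = 12.
Deficit = 12 − 323/41 = 169/41 ≥ 0, confirming Bessel's inequality. (The deficit equals ||v − Σ <v,e_j> e_j||^2, the squared distance from v to span{e_j}.)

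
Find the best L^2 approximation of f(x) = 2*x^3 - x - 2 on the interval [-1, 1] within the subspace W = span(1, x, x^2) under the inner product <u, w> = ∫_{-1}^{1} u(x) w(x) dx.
g(x) = x/5 - 2

The best approximation g ∈ W is the orthogonal projection of f onto W. Writing g = a_0 + a_1 x + a_2 x^2, the coefficients solve the normal equations G · a = b where
  G_{ij} = <φ_i, φ_j> and b_i = <f, φ_i>, with φ_0 = 1, φ_1 = x, φ_2 = x^2.
G =
  [2, 0, 2/3]
  [0, 2/3, 0]
  [2/3, 0, 2/5],
b = (-4, 2/15, -4/3).
Solving gives a_0 = -2, a_1 = 1/5, a_2 = 0, so
  g(x) = x/5 - 2.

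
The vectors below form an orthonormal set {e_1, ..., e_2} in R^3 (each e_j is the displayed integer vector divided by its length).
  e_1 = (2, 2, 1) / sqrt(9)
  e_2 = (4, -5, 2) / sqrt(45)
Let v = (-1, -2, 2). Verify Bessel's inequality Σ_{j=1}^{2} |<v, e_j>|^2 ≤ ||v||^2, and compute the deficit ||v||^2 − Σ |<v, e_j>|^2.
Σ |<v, e_j>|^2 = 4; ||v||^2 = 9; deficit = 5

Write each e_j = u_j / sqrt(<u_j, u_j>) where u_j is the displayed integer vector. Then <v, e_j> = <v, u_j> / sqrt(<u_j, u_j>), so |<v, e_j>|^2 = <v, u_j>^2 / <u_j, u_j>.
Coefficients: <v, e_1> = -4/sqrt(9), <v, e_2> = 10/sqrt(45).
Square and sum: Σ |<v, e_j>|^2 = 4.
Compute ||v||^2 = v·v = 9.
Deficit = 9 − 4 = 5 ≥ 0, confirming Bessel's inequality. (The deficit equals ||v − Σ <v,e_j> e_j||^2, the squared distance from v to span{e_j}.)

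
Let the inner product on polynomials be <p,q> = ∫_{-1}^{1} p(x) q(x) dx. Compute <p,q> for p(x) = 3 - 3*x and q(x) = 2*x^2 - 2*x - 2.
<p,q> = -4

Expand the product: p(x)·q(x) = -6*x^3 + 12*x^2 - 6.
∫_{-1}^{1} of each monomial x^k gives [2/(k+1) if k even, 0 if k odd]. Integrating term-by-term (or equivalently evaluating the antiderivative F(x) = -3*x^4/2 + 4*x^3 - 6*x at the endpoints):
  F(1) − F(−1) = -7/2 − (1/2) = -4.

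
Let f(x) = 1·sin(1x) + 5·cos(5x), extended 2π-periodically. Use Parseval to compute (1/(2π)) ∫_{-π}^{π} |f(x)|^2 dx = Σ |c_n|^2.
Σ |c_n|^2 = 13

Expand |f|^2 and use orthogonality of {sin(nx), cos(mx)} on [-π, π]:
  ∫_{-π}^{π} sin(nx)^2 dx = π, ∫ cos(mx)^2 dx = π, and cross terms integrate to 0.
So ∫_{-π}^{π} f(x)^2 dx = 1^2 · π + 5^2 · π = (1 + 25)π.
Divide by 2π: (1 + 25)/2 = 13.
By Parseval, this equals Σ |c_n|^2.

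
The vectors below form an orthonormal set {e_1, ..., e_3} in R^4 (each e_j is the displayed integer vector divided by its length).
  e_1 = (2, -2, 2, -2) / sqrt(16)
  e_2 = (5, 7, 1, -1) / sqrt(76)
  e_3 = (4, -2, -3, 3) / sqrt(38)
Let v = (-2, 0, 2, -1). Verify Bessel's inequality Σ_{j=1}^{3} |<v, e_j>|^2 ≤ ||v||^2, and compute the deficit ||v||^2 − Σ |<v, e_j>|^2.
Σ |<v, e_j>|^2 = 17/2; ||v||^2 = 9; deficit = 1/2

Write each e_j = u_j / sqrt(<u_j, u_j>) where u_j is the displayed integer vector. Then <v, e_j> = <v, u_j> / sqrt(<u_j, u_j>), so |<v, e_j>|^2 = <v, u_j>^2 / <u_j, u_j>.
Coefficients: <v, e_1> = 2/sqrt(16), <v, e_2> = -7/sqrt(76), <v, e_3> = -17/sqrt(38).
Square and sum: Σ |<v, e_j>|^2 = 17/2.
Compute ||v||^2 = v·v = 9.
Deficit = 9 − 17/2 = 1/2 ≥ 0, confirming Bessel's inequality. (The deficit equals ||v − Σ <v,e_j> e_j||^2, the squared distance from v to span{e_j}.)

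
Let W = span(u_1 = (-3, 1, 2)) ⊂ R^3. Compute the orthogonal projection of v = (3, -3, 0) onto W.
proj_W(v) = (18/7, -6/7, -12/7)

Set up U = [u_1 | ... | u_1] ∈ R^(3×1). The projector onto W = col(U) is P = U (U^T U)^(-1) U^T.
Compute U^T U =
  [14],
and U^T v = (-12).
Solve U^T U · c = U^T v for the coefficients: c = (-6/7). The projection is proj_W(v) = U c.
Check: (v - proj_W(v)) · u_1 = 0  (should be 0).
Result: proj_W(v) = (18/7, -6/7, -12/7).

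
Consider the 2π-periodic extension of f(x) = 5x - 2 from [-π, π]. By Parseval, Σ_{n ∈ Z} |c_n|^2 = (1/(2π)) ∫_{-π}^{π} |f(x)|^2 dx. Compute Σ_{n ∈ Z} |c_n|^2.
Σ |c_n|^2 = 25π^2/3 + 4

Expand and integrate term by term over [-π, π]:
  ∫ (5x)^2 dx = 25·(2π^3/3); ∫ 2·5·(-2)·x dx = 0 (odd integrand); ∫ (-2)^2 dx = 4·2π.
So (1/(2π)) ∫_{-π}^{π} (5x - 2)^2 dx = 25π^2/3 + 4 = 25π^2/3 + 4.
Parseval ⇒ Σ |c_n|^2 = 25π^2/3 + 4.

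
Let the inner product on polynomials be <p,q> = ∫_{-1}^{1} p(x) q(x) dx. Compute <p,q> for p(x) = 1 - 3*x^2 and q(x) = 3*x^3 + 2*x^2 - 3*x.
<p,q> = -16/15

Expand the product: p(x)·q(x) = -9*x^5 - 6*x^4 + 12*x^3 + 2*x^2 - 3*x.
∫_{-1}^{1} of each monomial x^k gives [2/(k+1) if k even, 0 if k odd]. Integrating term-by-term (or equivalently evaluating the antiderivative F(x) = -3*x^6/2 - 6*x^5/5 + 3*x^4 + 2*x^3/3 - 3*x^2/2 at the endpoints):
  F(1) − F(−1) = -8/15 − (8/15) = -16/15.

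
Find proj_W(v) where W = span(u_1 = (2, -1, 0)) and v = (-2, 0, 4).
proj_W(v) = (-8/5, 4/5, 0)

Set up U = [u_1 | ... | u_1] ∈ R^(3×1). The projector onto W = col(U) is P = U (U^T U)^(-1) U^T.
Compute U^T U =
  [5],
and U^T v = (-4).
Solve U^T U · c = U^T v for the coefficients: c = (-4/5). The projection is proj_W(v) = U c.
Check: (v - proj_W(v)) · u_1 = 0  (should be 0).
Result: proj_W(v) = (-8/5, 4/5, 0).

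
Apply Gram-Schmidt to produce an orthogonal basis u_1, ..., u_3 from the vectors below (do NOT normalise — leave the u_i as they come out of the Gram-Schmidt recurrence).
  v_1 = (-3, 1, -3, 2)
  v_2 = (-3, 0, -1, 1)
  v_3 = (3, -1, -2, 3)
Orthogonal basis:
  u_1 = (-3, 1, -3, 2)
  u_2 = (-27/23, -14/23, 19/23, -5/23)
  u_3 = (15/19, -45/19, 0, 45/19)

Apply the Gram-Schmidt recurrence
  u_1 = v_1
  u_i = v_i − Σ_{j<i} ((v_i · u_j) / (u_j · u_j)) · u_j.

Step by step this gives:
  u_1 = (-3, 1, -3, 2)
  u_2 = (-27/23, -14/23, 19/23, -5/23)
  u_3 = (15/19, -45/19, 0, 45/19)

Orthogonality check:
  u_2 · u_1 = 0 (should be 0)
  u_3 · u_1 = 0 (should be 0)
  u_3 · u_2 = 0 (should be 0)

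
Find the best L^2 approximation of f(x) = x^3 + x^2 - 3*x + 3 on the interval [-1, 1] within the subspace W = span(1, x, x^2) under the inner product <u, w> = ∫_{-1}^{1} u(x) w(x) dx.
g(x) = x^2 - 12*x/5 + 3

The best approximation g ∈ W is the orthogonal projection of f onto W. Writing g = a_0 + a_1 x + a_2 x^2, the coefficients solve the normal equations G · a = b where
  G_{ij} = <φ_i, φ_j> and b_i = <f, φ_i>, with φ_0 = 1, φ_1 = x, φ_2 = x^2.
G =
  [2, 0, 2/3]
  [0, 2/3, 0]
  [2/3, 0, 2/5],
b = (20/3, -8/5, 12/5).
Solving gives a_0 = 3, a_1 = -12/5, a_2 = 1, so
  g(x) = x^2 - 12*x/5 + 3.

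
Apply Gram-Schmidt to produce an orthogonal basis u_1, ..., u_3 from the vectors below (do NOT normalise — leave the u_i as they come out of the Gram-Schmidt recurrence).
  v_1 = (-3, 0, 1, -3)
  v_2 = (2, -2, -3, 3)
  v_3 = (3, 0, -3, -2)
Orthogonal basis:
  u_1 = (-3, 0, 1, -3)
  u_2 = (-16/19, -2, -39/19, 3/19)
  u_3 = (201/85, 63/85, -327/170, -511/170)

Apply the Gram-Schmidt recurrence
  u_1 = v_1
  u_i = v_i − Σ_{j<i} ((v_i · u_j) / (u_j · u_j)) · u_j.

Step by step this gives:
  u_1 = (-3, 0, 1, -3)
  u_2 = (-16/19, -2, -39/19, 3/19)
  u_3 = (201/85, 63/85, -327/170, -511/170)

Orthogonality check:
  u_2 · u_1 = 0 (should be 0)
  u_3 · u_1 = 0 (should be 0)
  u_3 · u_2 = 0 (should be 0)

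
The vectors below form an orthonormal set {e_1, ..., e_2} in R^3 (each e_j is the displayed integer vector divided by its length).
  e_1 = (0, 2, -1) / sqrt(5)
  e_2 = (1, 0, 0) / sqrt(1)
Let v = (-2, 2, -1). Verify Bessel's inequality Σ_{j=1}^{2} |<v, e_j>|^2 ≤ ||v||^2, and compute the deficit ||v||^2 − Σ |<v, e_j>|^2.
Σ |<v, e_j>|^2 = 9; ||v||^2 = 9; deficit = 0

Write each e_j = u_j / sqrt(<u_j, u_j>) where u_j is the displayed integer vector. Then <v, e_j> = <v, u_j> / sqrt(<u_j, u_j>), so |<v, e_j>|^2 = <v, u_j>^2 / <u_j, u_j>.
Coefficients: <v, e_1> = 5/sqrt(5), <v, e_2> = -2/sqrt(1).
Square and sum: Σ |<v, e_j>|^2 = 9.
Compute ||v||^2 = v·v = 9.
Deficit = 9 − 9 = 0 ≥ 0, confirming Bessel's inequality. (The deficit equals ||v − Σ <v,e_j> e_j||^2, the squared distance from v to span{e_j}.)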